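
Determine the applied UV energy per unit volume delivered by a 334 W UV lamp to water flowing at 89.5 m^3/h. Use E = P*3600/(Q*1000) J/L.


Energy delivered per hour = 334 W * 3600 s = 1202400 J/h
Volume treated per hour = 89.5 m^3/h * 1000 = 89500 L/h
dose = 1202400 / 89500 = 13.4346 J/L

13.4346 J/L


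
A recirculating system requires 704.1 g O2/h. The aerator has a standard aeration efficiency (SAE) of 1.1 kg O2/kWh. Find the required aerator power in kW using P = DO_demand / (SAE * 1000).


SAE in g O2/kWh = 1.1 * 1000 = 1100 g/kWh
P = DO_demand / SAE_g = 704.1 / 1100 = 0.640091 kW

0.640091 kW


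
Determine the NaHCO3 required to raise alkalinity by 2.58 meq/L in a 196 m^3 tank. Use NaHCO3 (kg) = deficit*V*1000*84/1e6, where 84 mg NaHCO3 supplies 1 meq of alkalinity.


Tank volume in L = 196 m^3 * 1000 = 196000 L
Total meq required = 2.58 meq/L * 196000 L = 505680 meq
NaHCO3 mass = 505680 meq * 84 mg/meq / 1e6 = 42.4771 kg

42.4771 kg


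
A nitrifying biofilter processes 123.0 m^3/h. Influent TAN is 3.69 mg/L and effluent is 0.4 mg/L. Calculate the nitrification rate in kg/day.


Concentration drop: TAN_in - TAN_out = 3.69 - 0.4 = 3.29 mg/L
Hourly TAN removed = Q * dTAN = 123.0 m^3/h * 3.29 mg/L = 404.67 g/h  (m^3/h * mg/L = g/h)
Daily TAN removed = 404.67 * 24 = 9712.08 g/day
Convert to kg/day: 9712.08 / 1000 = 9.71208 kg/day

9.71208 kg/day


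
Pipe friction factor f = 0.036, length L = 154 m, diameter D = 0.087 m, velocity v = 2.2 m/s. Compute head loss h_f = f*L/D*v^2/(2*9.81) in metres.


v^2 = 2.2^2 = 4.84 m^2/s^2
L/D = 154/0.087 = 1770.1149
h_f = f*(L/D)*v^2/(2g) = 0.036 * 1770.1149 * 4.84 / 19.62 = 15.7199 m

15.7199 m


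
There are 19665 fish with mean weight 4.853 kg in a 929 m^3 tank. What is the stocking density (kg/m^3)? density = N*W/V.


Total biomass = 19665 fish * 4.853 kg = 95434.245 kg
Density = total biomass / volume = 95434.245 / 929 = 102.728 kg/m^3

102.728 kg/m^3


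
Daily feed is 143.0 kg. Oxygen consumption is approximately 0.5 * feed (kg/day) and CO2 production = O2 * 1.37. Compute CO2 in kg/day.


O2 = 143.0 * 0.5 = 71.5
CO2 = 71.5 * 1.37 = 97.955

97.955 kg/day


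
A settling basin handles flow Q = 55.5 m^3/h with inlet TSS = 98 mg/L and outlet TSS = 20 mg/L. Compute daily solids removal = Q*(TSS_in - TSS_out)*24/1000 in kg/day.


Concentration drop: TSS_in - TSS_out = 98 - 20 = 78 mg/L
Hourly solids removed = Q * dTSS = 55.5 m^3/h * 78 mg/L = 4329 g/h  (m^3/h * mg/L = g/h)
Daily solids removed = 4329 * 24 = 103896 g/day
Convert g to kg: 103896 / 1000 = 103.896 kg/day

103.896 kg/day


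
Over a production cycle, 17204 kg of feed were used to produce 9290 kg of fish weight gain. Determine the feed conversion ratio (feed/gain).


FCR = feed consumed / weight gained
FCR = 17204 kg / 9290 kg = 1.85188

1.85188


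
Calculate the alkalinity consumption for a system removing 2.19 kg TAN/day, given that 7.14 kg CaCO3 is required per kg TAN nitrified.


Alkalinity factor: 7.14 kg CaCO3 consumed per kg TAN nitrified
alk = 2.19 kg TAN * 7.14 = 15.6366 kg CaCO3/day

15.6366 kg CaCO3/day


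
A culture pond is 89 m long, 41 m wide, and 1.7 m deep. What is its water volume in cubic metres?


Base area = L * W = 89 * 41 = 3649 m^2
Volume = area * depth = 3649 * 1.7 = 6203.3 m^3

6203.3 m^3


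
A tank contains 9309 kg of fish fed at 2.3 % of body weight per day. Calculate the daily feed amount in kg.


Feeding rate fraction = 2.3% / 100 = 0.023
Daily feed = 9309 kg * 0.023 = 214.107 kg/day

214.107 kg/day


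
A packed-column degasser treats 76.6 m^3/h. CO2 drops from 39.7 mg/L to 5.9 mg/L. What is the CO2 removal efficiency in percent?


CO2_out / CO2_in = 5.9 / 39.7 = 0.14861461
Fraction remaining = 0.14861461
efficiency = (1 - 0.14861461) * 100 = 85.1385 %

85.1385 %


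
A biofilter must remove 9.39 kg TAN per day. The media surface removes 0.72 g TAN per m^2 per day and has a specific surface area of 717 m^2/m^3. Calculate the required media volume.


A = 9.39*1000 / 0.72 = 13041.667 m^2
V = 13041.667 / 717 = 18.1892

18.1892 m^3


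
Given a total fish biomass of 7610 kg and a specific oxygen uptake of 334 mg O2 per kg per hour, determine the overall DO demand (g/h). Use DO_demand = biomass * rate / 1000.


Total O2 consumption (mg/h) = 7610 kg * 334 mg/(kg*h) = 2541740 mg/h
Convert to g/h: 2541740 / 1000 = 2541.74 g/h

2541.74 g/h


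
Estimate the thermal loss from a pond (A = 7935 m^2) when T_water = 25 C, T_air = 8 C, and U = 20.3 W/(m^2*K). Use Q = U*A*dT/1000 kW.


Temperature difference dT = 25 - 8 = 17 K
Heat loss (W) = U * A * dT = 20.3 * 7935 * 17 = 2738368.5 W
Convert to kW: 2738368.5 / 1000 = 2738.3685 kW

2738.3685 kW


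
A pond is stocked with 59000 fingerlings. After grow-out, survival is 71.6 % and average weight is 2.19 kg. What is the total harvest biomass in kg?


Survivors = 59000 * 71.6/100 = 42244 fish
Harvest biomass = survivors * W_f = 42244 * 2.19 = 92514.36 kg

92514.36 kg


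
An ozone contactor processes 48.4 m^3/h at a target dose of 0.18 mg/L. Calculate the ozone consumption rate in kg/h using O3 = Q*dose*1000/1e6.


O3 demand (mg/h) = Q * dose * 1000 = 48.4 * 0.18 * 1000 = 8712 mg/h
Convert mg to kg: 8712 / 1e6 = 0.008712 kg/h

0.008712 kg/h


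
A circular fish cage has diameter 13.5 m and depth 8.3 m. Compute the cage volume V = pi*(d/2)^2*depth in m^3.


r = d/2 = 13.5/2 = 6.75 m
Base area = pi*r^2 = pi*6.75^2 = 143.13882 m^2
Volume = 143.13882 * 8.3 = 1188.05 m^3

1188.05 m^3


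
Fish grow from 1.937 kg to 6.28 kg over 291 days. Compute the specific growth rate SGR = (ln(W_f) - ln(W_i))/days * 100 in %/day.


ln(W_f) = ln(6.28) = 1.83737
ln(W_i) = ln(1.937) = 0.66114038
ln(W_f) - ln(W_i) = 1.83737 - 0.66114038 = 1.1762296
SGR = 1.1762296 / 291 * 100 = 0.404203 %/day

0.404203 %/day


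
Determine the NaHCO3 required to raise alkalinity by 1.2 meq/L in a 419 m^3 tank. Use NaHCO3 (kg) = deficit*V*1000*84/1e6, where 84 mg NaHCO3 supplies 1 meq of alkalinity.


Tank volume in L = 419 m^3 * 1000 = 419000 L
Total meq required = 1.2 meq/L * 419000 L = 502800 meq
NaHCO3 mass = 502800 meq * 84 mg/meq / 1e6 = 42.2352 kg

42.2352 kg


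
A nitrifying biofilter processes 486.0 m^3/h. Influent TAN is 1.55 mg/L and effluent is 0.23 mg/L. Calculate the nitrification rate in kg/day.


Concentration drop: TAN_in - TAN_out = 1.55 - 0.23 = 1.32 mg/L
Hourly TAN removed = Q * dTAN = 486.0 m^3/h * 1.32 mg/L = 641.52 g/h  (m^3/h * mg/L = g/h)
Daily TAN removed = 641.52 * 24 = 15396.48 g/day
Convert to kg/day: 15396.48 / 1000 = 15.39648 kg/day

15.39648 kg/day


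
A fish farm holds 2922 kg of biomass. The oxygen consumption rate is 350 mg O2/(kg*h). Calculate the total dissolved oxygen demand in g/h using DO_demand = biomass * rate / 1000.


Total O2 consumption (mg/h) = 2922 kg * 350 mg/(kg*h) = 1022700 mg/h
Convert to g/h: 1022700 / 1000 = 1022.7 g/h

1022.7 g/h


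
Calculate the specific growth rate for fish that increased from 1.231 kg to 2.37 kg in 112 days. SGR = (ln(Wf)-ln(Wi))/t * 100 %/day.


ln(W_f) = ln(2.37) = 0.86288996
ln(W_i) = ln(1.231) = 0.20782685
ln(W_f) - ln(W_i) = 0.86288996 - 0.20782685 = 0.65506311
SGR = 0.65506311 / 112 * 100 = 0.584878 %/day

0.584878 %/day


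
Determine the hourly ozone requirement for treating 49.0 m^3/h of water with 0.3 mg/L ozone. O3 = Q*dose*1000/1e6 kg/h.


O3 demand (mg/h) = Q * dose * 1000 = 49.0 * 0.3 * 1000 = 14700 mg/h
Convert mg to kg: 14700 / 1e6 = 0.0147 kg/h

0.0147 kg/h


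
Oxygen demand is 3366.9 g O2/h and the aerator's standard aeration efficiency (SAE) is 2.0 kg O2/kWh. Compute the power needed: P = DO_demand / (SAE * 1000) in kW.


SAE in g O2/kWh = 2.0 * 1000 = 2000 g/kWh
P = DO_demand / SAE_g = 3366.9 / 2000 = 1.68345 kW

1.68345 kW


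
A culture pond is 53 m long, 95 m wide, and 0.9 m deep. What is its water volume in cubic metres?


Base area = L * W = 53 * 95 = 5035 m^2
Volume = area * depth = 5035 * 0.9 = 4531.5 m^3

4531.5 m^3


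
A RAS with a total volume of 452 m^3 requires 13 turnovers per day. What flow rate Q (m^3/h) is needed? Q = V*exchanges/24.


Daily recirculation volume = 452 m^3 * 13 = 5876 m^3/day
Flow rate Q = daily volume / 24 h = 5876 / 24 = 244.833 m^3/h

244.833 m^3/h


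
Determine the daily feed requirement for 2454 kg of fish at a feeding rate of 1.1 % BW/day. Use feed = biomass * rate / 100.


Feeding rate fraction = 1.1% / 100 = 0.011
Daily feed = 2454 kg * 0.011 = 26.994 kg/day

26.994 kg/day


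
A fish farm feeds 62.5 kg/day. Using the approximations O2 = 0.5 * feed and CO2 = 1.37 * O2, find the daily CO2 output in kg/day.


O2 = 62.5 * 0.5 = 31.25
CO2 = 31.25 * 1.37 = 42.8125

42.8125 kg/day


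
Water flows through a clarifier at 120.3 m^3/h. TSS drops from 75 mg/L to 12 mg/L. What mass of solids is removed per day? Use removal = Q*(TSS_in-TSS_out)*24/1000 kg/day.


Concentration drop: TSS_in - TSS_out = 75 - 12 = 63 mg/L
Hourly solids removed = Q * dTSS = 120.3 m^3/h * 63 mg/L = 7578.9 g/h  (m^3/h * mg/L = g/h)
Daily solids removed = 7578.9 * 24 = 181893.6 g/day
Convert g to kg: 181893.6 / 1000 = 181.8936 kg/day

181.8936 kg/day


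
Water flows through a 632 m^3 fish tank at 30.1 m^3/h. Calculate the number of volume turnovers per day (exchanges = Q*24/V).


Daily flow volume = 30.1 m^3/h * 24 h = 722.4 m^3/day
Exchanges = daily flow / tank volume = 722.4 / 632 = 1.14304 exchanges/day

1.14304 exchanges/day


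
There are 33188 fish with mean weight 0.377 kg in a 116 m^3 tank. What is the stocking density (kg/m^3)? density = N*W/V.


Total biomass = 33188 fish * 0.377 kg = 12511.876 kg
Density = total biomass / volume = 12511.876 / 116 = 107.861 kg/m^3

107.861 kg/m^3


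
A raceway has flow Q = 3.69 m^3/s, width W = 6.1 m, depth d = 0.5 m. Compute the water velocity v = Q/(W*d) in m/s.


Cross-sectional area = W * d = 6.1 * 0.5 = 3.05 m^2
Velocity = Q / A = 3.69 / 3.05 = 1.20984 m/s

1.20984 m/s


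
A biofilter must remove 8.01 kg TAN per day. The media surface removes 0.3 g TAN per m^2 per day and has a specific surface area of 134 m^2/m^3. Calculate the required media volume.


A = 8.01*1000 / 0.3 = 26700 m^2
V = 26700 / 134 = 199.254

199.254 m^3


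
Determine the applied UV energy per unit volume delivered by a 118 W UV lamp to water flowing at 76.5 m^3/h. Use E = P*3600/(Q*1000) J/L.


Energy delivered per hour = 118 W * 3600 s = 424800 J/h
Volume treated per hour = 76.5 m^3/h * 1000 = 76500 L/h
dose = 424800 / 76500 = 5.55294 J/L

5.55294 J/L


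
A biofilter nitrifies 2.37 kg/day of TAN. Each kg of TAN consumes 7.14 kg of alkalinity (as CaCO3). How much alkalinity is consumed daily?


Alkalinity factor: 7.14 kg CaCO3 consumed per kg TAN nitrified
alk = 2.37 kg TAN * 7.14 = 16.9218 kg CaCO3/day

16.9218 kg CaCO3/day


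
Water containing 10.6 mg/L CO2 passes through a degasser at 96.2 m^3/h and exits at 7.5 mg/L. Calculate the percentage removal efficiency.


CO2_out / CO2_in = 7.5 / 10.6 = 0.70754717
Fraction remaining = 0.70754717
efficiency = (1 - 0.70754717) * 100 = 29.2453 %

29.2453 %


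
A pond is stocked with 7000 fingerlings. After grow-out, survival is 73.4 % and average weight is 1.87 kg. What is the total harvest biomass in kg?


Survivors = 7000 * 73.4/100 = 5138 fish
Harvest biomass = survivors * W_f = 5138 * 1.87 = 9608.06 kg

9608.06 kg


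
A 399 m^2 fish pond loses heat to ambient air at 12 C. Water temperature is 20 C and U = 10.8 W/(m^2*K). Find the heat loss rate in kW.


Temperature difference dT = 20 - 12 = 8 K
Heat loss (W) = U * A * dT = 10.8 * 399 * 8 = 34473.6 W
Convert to kW: 34473.6 / 1000 = 34.4736 kW

34.4736 kW


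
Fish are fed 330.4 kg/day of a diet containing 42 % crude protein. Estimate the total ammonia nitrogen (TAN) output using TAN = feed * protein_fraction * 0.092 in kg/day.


Protein in feed = 330.4 * 42/100 = 138.768 kg/day
TAN = protein * 0.092 = 138.768 * 0.092 = 12.766656 kg/day

12.766656 kg/day


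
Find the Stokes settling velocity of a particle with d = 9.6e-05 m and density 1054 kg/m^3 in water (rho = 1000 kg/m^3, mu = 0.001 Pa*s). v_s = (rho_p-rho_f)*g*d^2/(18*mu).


Density difference: rho_p - rho_f = 1054 - 1000 = 54 kg/m^3
d^2 = (9.6e-05)^2 = 9.216e-09 m^2
Numerator = (rho_p - rho_f) * g * d^2 = 54 * 9.81 * 9.216e-09 = 4.8820838e-06
Denominator = 18 * mu = 18 * 0.001 = 0.018
v_s = 4.8820838e-06 / 0.018 = 2.71227e-04 m/s
Check: Re = rho_f * v_s * d / mu = 1000 * 2.71227e-04 * 9.6e-05 / 0.001 = 0.026 < 1, so Stokes' law applies.

2.71227e-04 m/s


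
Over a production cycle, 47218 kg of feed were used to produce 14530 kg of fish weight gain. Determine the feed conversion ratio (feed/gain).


FCR = feed consumed / weight gained
FCR = 47218 kg / 14530 kg = 3.24969

3.24969


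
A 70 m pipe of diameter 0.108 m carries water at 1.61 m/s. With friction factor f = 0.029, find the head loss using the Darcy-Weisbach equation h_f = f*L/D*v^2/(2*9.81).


v^2 = 1.61^2 = 2.5921 m^2/s^2
L/D = 70/0.108 = 648.14815
h_f = f*(L/D)*v^2/(2g) = 0.029 * 648.14815 * 2.5921 / 19.62 = 2.48328 m

2.48328 m


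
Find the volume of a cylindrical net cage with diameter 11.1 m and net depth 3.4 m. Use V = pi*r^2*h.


r = d/2 = 11.1/2 = 5.55 m
Base area = pi*r^2 = pi*5.55^2 = 96.768908 m^2
Volume = 96.768908 * 3.4 = 329.014 m^3

329.014 m^3


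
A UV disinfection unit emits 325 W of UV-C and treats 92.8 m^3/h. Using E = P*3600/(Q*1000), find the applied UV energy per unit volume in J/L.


Energy delivered per hour = 325 W * 3600 s = 1170000 J/h
Volume treated per hour = 92.8 m^3/h * 1000 = 92800 L/h
dose = 1170000 / 92800 = 12.6078 J/L

12.6078 J/L


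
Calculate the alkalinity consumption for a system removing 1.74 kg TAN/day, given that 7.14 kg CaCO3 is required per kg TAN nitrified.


Alkalinity factor: 7.14 kg CaCO3 consumed per kg TAN nitrified
alk = 1.74 kg TAN * 7.14 = 12.4236 kg CaCO3/day

12.4236 kg CaCO3/day


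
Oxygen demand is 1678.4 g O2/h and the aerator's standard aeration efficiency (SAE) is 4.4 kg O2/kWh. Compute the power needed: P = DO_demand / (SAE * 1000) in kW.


SAE in g O2/kWh = 4.4 * 1000 = 4400 g/kWh
P = DO_demand / SAE_g = 1678.4 / 4400 = 0.381455 kW

0.381455 kW


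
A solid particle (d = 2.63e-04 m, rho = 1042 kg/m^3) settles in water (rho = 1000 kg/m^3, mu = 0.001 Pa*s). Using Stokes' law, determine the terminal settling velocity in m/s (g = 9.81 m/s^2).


Density difference: rho_p - rho_f = 1042 - 1000 = 42 kg/m^3
d^2 = (2.63e-04)^2 = 6.9169e-08 m^2
Numerator = (rho_p - rho_f) * g * d^2 = 42 * 9.81 * 6.9169e-08 = 2.8499011e-05
Denominator = 18 * mu = 18 * 0.001 = 0.018
v_s = 2.8499011e-05 / 0.018 = 0.00158328 m/s
Check: Re = rho_f * v_s * d / mu = 1000 * 0.00158328 * 2.63e-04 / 0.001 = 0.416 < 1, so Stokes' law applies.

0.00158328 m/s


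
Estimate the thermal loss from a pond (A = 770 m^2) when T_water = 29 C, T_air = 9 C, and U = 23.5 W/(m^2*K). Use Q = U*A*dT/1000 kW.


Temperature difference dT = 29 - 9 = 20 K
Heat loss (W) = U * A * dT = 23.5 * 770 * 20 = 361900 W
Convert to kW: 361900 / 1000 = 361.9 kW

361.9 kW


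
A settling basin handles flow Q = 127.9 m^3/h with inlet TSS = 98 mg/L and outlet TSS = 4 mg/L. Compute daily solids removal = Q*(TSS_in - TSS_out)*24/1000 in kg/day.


Concentration drop: TSS_in - TSS_out = 98 - 4 = 94 mg/L
Hourly solids removed = Q * dTSS = 127.9 m^3/h * 94 mg/L = 12022.6 g/h  (m^3/h * mg/L = g/h)
Daily solids removed = 12022.6 * 24 = 288542.4 g/day
Convert g to kg: 288542.4 / 1000 = 288.5424 kg/day

288.5424 kg/day


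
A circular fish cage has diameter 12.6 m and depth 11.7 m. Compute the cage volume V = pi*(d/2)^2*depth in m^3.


r = d/2 = 12.6/2 = 6.3 m
Base area = pi*r^2 = pi*6.3^2 = 124.68981 m^2
Volume = 124.68981 * 11.7 = 1458.87 m^3

1458.87 m^3


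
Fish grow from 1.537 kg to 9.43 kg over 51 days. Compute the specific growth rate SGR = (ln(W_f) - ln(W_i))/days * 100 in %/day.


ln(W_f) = ln(9.43) = 2.2438961
ln(W_i) = ln(1.537) = 0.42983246
ln(W_f) - ln(W_i) = 2.2438961 - 0.42983246 = 1.8140636
SGR = 1.8140636 / 51 * 100 = 3.55699 %/day

3.55699 %/day


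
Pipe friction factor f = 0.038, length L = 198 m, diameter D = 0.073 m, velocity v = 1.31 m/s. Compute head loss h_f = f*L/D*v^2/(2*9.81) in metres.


v^2 = 1.31^2 = 1.7161 m^2/s^2
L/D = 198/0.073 = 2712.3288
h_f = f*(L/D)*v^2/(2g) = 0.038 * 2712.3288 * 1.7161 / 19.62 = 9.01508 m

9.01508 m


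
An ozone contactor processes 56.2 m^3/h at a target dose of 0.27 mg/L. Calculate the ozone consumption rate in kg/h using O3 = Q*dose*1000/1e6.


O3 demand (mg/h) = Q * dose * 1000 = 56.2 * 0.27 * 1000 = 15174 mg/h
Convert mg to kg: 15174 / 1e6 = 0.015174 kg/h

0.015174 kg/h


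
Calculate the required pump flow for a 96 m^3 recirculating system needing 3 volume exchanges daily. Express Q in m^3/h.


Daily recirculation volume = 96 m^3 * 3 = 288 m^3/day
Flow rate Q = daily volume / 24 h = 288 / 24 = 12 m^3/h

12 m^3/h


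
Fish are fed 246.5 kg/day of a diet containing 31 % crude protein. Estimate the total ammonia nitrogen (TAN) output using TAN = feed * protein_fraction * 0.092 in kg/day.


Protein in feed = 246.5 * 31/100 = 76.415 kg/day
TAN = protein * 0.092 = 76.415 * 0.092 = 7.03018 kg/day

7.03018 kg/day


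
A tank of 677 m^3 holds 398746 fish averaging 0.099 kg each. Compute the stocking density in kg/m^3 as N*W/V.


Total biomass = 398746 fish * 0.099 kg = 39475.854 kg
Density = total biomass / volume = 39475.854 / 677 = 58.31 kg/m^3

58.31 kg/m^3


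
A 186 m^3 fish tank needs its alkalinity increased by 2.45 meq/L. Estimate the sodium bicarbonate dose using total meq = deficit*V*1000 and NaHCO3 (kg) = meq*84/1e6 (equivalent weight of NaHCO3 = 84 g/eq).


Tank volume in L = 186 m^3 * 1000 = 186000 L
Total meq required = 2.45 meq/L * 186000 L = 455700 meq
NaHCO3 mass = 455700 meq * 84 mg/meq / 1e6 = 38.2788 kg

38.2788 kg


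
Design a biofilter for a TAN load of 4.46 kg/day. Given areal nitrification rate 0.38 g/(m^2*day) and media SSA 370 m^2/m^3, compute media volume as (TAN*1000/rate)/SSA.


A = 4.46*1000 / 0.38 = 11736.842 m^2
V = 11736.842 / 370 = 31.7212

31.7212 m^3


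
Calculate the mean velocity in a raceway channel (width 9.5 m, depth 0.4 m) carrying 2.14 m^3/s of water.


Cross-sectional area = W * d = 9.5 * 0.4 = 3.8 m^2
Velocity = Q / A = 2.14 / 3.8 = 0.563158 m/s

0.563158 m/s


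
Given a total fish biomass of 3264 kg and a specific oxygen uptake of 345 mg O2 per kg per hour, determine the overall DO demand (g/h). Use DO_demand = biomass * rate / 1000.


Total O2 consumption (mg/h) = 3264 kg * 345 mg/(kg*h) = 1126080 mg/h
Convert to g/h: 1126080 / 1000 = 1126.08 g/h

1126.08 g/h


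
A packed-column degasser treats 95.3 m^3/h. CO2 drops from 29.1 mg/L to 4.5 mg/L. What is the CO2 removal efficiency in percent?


CO2_out / CO2_in = 4.5 / 29.1 = 0.15463918
Fraction remaining = 0.15463918
efficiency = (1 - 0.15463918) * 100 = 84.5361 %

84.5361 %


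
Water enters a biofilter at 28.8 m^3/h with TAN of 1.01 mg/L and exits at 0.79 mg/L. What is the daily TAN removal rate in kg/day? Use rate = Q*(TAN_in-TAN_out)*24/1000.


Concentration drop: TAN_in - TAN_out = 1.01 - 0.79 = 0.22 mg/L
Hourly TAN removed = Q * dTAN = 28.8 m^3/h * 0.22 mg/L = 6.336 g/h  (m^3/h * mg/L = g/h)
Daily TAN removed = 6.336 * 24 = 152.064 g/day
Convert to kg/day: 152.064 / 1000 = 0.152064 kg/day

0.152064 kg/day


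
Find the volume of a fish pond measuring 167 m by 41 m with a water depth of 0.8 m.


Base area = L * W = 167 * 41 = 6847 m^2
Volume = area * depth = 6847 * 0.8 = 5477.6 m^3

5477.6 m^3


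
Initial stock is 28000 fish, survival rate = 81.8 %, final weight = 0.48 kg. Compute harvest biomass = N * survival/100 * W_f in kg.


Survivors = 28000 * 81.8/100 = 22904 fish
Harvest biomass = survivors * W_f = 22904 * 0.48 = 10993.92 kg

10993.92 kg


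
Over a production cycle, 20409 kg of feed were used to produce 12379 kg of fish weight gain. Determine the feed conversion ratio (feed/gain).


FCR = feed consumed / weight gained
FCR = 20409 kg / 12379 kg = 1.64868

1.64868


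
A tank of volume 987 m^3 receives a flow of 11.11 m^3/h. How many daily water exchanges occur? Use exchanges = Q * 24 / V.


Daily flow volume = 11.11 m^3/h * 24 h = 266.64 m^3/day
Exchanges = daily flow / tank volume = 266.64 / 987 = 0.270152 exchanges/day

0.270152 exchanges/day


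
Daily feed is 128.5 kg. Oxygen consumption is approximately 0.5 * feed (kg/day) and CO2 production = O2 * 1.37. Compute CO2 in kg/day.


O2 = 128.5 * 0.5 = 64.25
CO2 = 64.25 * 1.37 = 88.0225

88.0225 kg/day


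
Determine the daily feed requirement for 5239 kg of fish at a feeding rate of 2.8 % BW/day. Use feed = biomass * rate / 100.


Feeding rate fraction = 2.8% / 100 = 0.028
Daily feed = 5239 kg * 0.028 = 146.692 kg/day

146.692 kg/day


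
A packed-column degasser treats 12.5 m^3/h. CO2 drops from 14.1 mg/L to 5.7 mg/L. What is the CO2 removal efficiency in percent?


CO2_out / CO2_in = 5.7 / 14.1 = 0.40425532
Fraction remaining = 0.40425532
efficiency = (1 - 0.40425532) * 100 = 59.5745 %

59.5745 %


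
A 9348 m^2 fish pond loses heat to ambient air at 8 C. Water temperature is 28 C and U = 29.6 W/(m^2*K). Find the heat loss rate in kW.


Temperature difference dT = 28 - 8 = 20 K
Heat loss (W) = U * A * dT = 29.6 * 9348 * 20 = 5534016 W
Convert to kW: 5534016 / 1000 = 5534.016 kW

5534.016 kW


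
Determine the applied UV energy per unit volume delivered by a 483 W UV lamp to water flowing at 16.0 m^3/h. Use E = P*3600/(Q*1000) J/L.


Energy delivered per hour = 483 W * 3600 s = 1738800 J/h
Volume treated per hour = 16.0 m^3/h * 1000 = 16000 L/h
dose = 1738800 / 16000 = 108.675 J/L

108.675 J/L


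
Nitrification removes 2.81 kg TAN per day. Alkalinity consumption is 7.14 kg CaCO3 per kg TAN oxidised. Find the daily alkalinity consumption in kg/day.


Alkalinity factor: 7.14 kg CaCO3 consumed per kg TAN nitrified
alk = 2.81 kg TAN * 7.14 = 20.0634 kg CaCO3/day

20.0634 kg CaCO3/day


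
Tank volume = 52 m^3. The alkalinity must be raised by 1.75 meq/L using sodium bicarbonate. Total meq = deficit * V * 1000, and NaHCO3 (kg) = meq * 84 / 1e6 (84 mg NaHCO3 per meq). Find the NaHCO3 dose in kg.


Tank volume in L = 52 m^3 * 1000 = 52000 L
Total meq required = 1.75 meq/L * 52000 L = 91000 meq
NaHCO3 mass = 91000 meq * 84 mg/meq / 1e6 = 7.644 kg

7.644 kg


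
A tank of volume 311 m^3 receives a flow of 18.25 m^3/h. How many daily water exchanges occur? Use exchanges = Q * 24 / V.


Daily flow volume = 18.25 m^3/h * 24 h = 438 m^3/day
Exchanges = daily flow / tank volume = 438 / 311 = 1.40836 exchanges/day

1.40836 exchanges/day


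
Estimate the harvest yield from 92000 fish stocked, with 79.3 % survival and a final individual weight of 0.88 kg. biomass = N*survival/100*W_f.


Survivors = 92000 * 79.3/100 = 72956 fish
Harvest biomass = survivors * W_f = 72956 * 0.88 = 64201.28 kg

64201.28 kg


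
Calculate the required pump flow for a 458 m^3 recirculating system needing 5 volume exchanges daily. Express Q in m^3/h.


Daily recirculation volume = 458 m^3 * 5 = 2290 m^3/day
Flow rate Q = daily volume / 24 h = 2290 / 24 = 95.4167 m^3/h

95.4167 m^3/h


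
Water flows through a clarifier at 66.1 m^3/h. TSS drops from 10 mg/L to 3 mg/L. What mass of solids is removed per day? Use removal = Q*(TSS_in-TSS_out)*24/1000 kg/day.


Concentration drop: TSS_in - TSS_out = 10 - 3 = 7 mg/L
Hourly solids removed = Q * dTSS = 66.1 m^3/h * 7 mg/L = 462.7 g/h  (m^3/h * mg/L = g/h)
Daily solids removed = 462.7 * 24 = 11104.8 g/day
Convert g to kg: 11104.8 / 1000 = 11.1048 kg/day

11.1048 kg/day


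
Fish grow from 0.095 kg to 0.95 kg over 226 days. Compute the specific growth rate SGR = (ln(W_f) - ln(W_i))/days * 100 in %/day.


ln(W_f) = ln(0.95) = -0.051293294
ln(W_i) = ln(0.095) = -2.3538784
ln(W_f) - ln(W_i) = -0.051293294 - -2.3538784 = 2.3025851
SGR = 2.3025851 / 226 * 100 = 1.01884 %/day

1.01884 %/day


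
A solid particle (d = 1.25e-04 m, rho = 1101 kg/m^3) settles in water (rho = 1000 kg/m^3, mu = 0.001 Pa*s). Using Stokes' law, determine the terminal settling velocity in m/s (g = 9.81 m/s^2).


Density difference: rho_p - rho_f = 1101 - 1000 = 101 kg/m^3
d^2 = (1.25e-04)^2 = 1.5625e-08 m^2
Numerator = (rho_p - rho_f) * g * d^2 = 101 * 9.81 * 1.5625e-08 = 1.5481406e-05
Denominator = 18 * mu = 18 * 0.001 = 0.018
v_s = 1.5481406e-05 / 0.018 = 8.60078e-04 m/s
Check: Re = rho_f * v_s * d / mu = 1000 * 8.60078e-04 * 1.25e-04 / 0.001 = 0.108 < 1, so Stokes' law applies.

8.60078e-04 m/s


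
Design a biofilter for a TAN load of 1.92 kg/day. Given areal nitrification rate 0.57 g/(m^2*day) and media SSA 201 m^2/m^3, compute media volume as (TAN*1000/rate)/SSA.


A = 1.92*1000 / 0.57 = 3368.4211 m^2
V = 3368.4211 / 201 = 16.7583

16.7583 m^3


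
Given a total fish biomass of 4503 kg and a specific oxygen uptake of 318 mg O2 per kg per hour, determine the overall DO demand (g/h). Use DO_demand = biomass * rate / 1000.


Total O2 consumption (mg/h) = 4503 kg * 318 mg/(kg*h) = 1431954 mg/h
Convert to g/h: 1431954 / 1000 = 1431.954 g/h

1431.954 g/h


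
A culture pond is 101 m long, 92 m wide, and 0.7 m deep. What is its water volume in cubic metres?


Base area = L * W = 101 * 92 = 9292 m^2
Volume = area * depth = 9292 * 0.7 = 6504.4 m^3

6504.4 m^3


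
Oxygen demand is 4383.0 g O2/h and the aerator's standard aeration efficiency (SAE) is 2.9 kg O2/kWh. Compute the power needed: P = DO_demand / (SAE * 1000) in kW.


SAE in g O2/kWh = 2.9 * 1000 = 2900 g/kWh
P = DO_demand / SAE_g = 4383.0 / 2900 = 1.51138 kW

1.51138 kW


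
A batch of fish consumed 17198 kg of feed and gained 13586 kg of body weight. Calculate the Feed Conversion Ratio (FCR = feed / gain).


FCR = feed consumed / weight gained
FCR = 17198 kg / 13586 kg = 1.26586

1.26586


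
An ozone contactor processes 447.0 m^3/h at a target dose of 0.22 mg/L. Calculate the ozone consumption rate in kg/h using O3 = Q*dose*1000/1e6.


O3 demand (mg/h) = Q * dose * 1000 = 447.0 * 0.22 * 1000 = 98340 mg/h
Convert mg to kg: 98340 / 1e6 = 0.09834 kg/h

0.09834 kg/h


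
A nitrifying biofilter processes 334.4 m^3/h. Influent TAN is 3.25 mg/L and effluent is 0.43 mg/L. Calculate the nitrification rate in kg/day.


Concentration drop: TAN_in - TAN_out = 3.25 - 0.43 = 2.82 mg/L
Hourly TAN removed = Q * dTAN = 334.4 m^3/h * 2.82 mg/L = 943.008 g/h  (m^3/h * mg/L = g/h)
Daily TAN removed = 943.008 * 24 = 22632.192 g/day
Convert to kg/day: 22632.192 / 1000 = 22.632192 kg/day

22.632192 kg/day


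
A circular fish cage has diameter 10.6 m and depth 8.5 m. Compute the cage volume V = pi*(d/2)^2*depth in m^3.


r = d/2 = 10.6/2 = 5.3 m
Base area = pi*r^2 = pi*5.3^2 = 88.247338 m^2
Volume = 88.247338 * 8.5 = 750.102 m^3

750.102 m^3


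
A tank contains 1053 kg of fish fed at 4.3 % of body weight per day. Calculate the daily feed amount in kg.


Feeding rate fraction = 4.3% / 100 = 0.043
Daily feed = 1053 kg * 0.043 = 45.279 kg/day

45.279 kg/day


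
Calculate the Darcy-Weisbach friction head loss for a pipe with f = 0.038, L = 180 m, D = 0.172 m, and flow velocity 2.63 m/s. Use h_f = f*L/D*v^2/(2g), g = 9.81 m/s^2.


v^2 = 2.63^2 = 6.9169 m^2/s^2
L/D = 180/0.172 = 1046.5116
h_f = f*(L/D)*v^2/(2g) = 0.038 * 1046.5116 * 6.9169 / 19.62 = 14.0197 m

14.0197 m


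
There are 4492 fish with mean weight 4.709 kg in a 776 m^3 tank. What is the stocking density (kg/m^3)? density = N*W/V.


Total biomass = 4492 fish * 4.709 kg = 21152.828 kg
Density = total biomass / volume = 21152.828 / 776 = 27.2588 kg/m^3

27.2588 kg/m^3


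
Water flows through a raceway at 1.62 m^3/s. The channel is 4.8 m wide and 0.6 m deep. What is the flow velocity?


Cross-sectional area = W * d = 4.8 * 0.6 = 2.88 m^2
Velocity = Q / A = 1.62 / 2.88 = 0.5625 m/s

0.5625 m/s


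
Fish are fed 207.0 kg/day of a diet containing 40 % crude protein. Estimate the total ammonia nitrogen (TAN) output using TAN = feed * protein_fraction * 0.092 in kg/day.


Protein in feed = 207.0 * 40/100 = 82.8 kg/day
TAN = protein * 0.092 = 82.8 * 0.092 = 7.6176 kg/day

7.6176 kg/day


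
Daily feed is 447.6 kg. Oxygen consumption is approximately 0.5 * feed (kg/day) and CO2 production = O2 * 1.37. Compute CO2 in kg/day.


O2 = 447.6 * 0.5 = 223.8
CO2 = 223.8 * 1.37 = 306.606

306.606 kg/day


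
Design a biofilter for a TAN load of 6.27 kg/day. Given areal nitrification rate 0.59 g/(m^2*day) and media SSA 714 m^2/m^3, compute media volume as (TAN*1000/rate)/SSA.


A = 6.27*1000 / 0.59 = 10627.119 m^2
V = 10627.119 / 714 = 14.8839

14.8839 m^3


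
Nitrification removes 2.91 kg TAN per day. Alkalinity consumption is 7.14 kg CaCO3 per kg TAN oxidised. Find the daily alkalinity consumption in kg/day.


Alkalinity factor: 7.14 kg CaCO3 consumed per kg TAN nitrified
alk = 2.91 kg TAN * 7.14 = 20.7774 kg CaCO3/day

20.7774 kg CaCO3/day


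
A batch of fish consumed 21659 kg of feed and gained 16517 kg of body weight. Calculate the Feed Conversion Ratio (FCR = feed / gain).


FCR = feed consumed / weight gained
FCR = 21659 kg / 16517 kg = 1.31132

1.31132


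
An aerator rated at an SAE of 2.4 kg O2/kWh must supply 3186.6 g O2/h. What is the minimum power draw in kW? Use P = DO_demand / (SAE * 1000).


SAE in g O2/kWh = 2.4 * 1000 = 2400 g/kWh
P = DO_demand / SAE_g = 3186.6 / 2400 = 1.32775 kW

1.32775 kW


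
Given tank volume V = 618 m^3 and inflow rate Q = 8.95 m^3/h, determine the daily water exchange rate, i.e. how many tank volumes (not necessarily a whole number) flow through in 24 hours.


Daily flow volume = 8.95 m^3/h * 24 h = 214.8 m^3/day
Exchanges = daily flow / tank volume = 214.8 / 618 = 0.347573 exchanges/day

0.347573 exchanges/day


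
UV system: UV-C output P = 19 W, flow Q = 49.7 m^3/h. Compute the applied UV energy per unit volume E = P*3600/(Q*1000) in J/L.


Energy delivered per hour = 19 W * 3600 s = 68400 J/h
Volume treated per hour = 49.7 m^3/h * 1000 = 49700 L/h
dose = 68400 / 49700 = 1.37626 J/L

1.37626 J/L


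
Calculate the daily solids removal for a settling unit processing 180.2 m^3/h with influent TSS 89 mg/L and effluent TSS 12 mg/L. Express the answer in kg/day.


Concentration drop: TSS_in - TSS_out = 89 - 12 = 77 mg/L
Hourly solids removed = Q * dTSS = 180.2 m^3/h * 77 mg/L = 13875.4 g/h  (m^3/h * mg/L = g/h)
Daily solids removed = 13875.4 * 24 = 333009.6 g/day
Convert g to kg: 333009.6 / 1000 = 333.0096 kg/day

333.0096 kg/day


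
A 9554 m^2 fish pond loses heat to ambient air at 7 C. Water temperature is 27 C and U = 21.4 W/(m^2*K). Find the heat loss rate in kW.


Temperature difference dT = 27 - 7 = 20 K
Heat loss (W) = U * A * dT = 21.4 * 9554 * 20 = 4089112 W
Convert to kW: 4089112 / 1000 = 4089.112 kW

4089.112 kW


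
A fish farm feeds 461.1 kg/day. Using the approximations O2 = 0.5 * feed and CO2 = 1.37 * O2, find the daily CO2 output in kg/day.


O2 = 461.1 * 0.5 = 230.55
CO2 = 230.55 * 1.37 = 315.8535

315.8535 kg/day


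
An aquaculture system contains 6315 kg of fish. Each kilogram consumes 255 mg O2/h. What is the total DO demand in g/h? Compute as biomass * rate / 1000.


Total O2 consumption (mg/h) = 6315 kg * 255 mg/(kg*h) = 1610325 mg/h
Convert to g/h: 1610325 / 1000 = 1610.325 g/h

1610.325 g/h


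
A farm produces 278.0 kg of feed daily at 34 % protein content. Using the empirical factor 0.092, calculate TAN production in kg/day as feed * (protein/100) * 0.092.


Protein in feed = 278.0 * 34/100 = 94.52 kg/day
TAN = protein * 0.092 = 94.52 * 0.092 = 8.69584 kg/day

8.69584 kg/day


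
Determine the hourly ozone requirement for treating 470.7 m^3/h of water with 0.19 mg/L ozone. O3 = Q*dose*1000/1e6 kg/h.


O3 demand (mg/h) = Q * dose * 1000 = 470.7 * 0.19 * 1000 = 89433 mg/h
Convert mg to kg: 89433 / 1e6 = 0.089433 kg/h

0.089433 kg/h


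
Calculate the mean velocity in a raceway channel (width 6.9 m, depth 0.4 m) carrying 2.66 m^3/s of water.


Cross-sectional area = W * d = 6.9 * 0.4 = 2.76 m^2
Velocity = Q / A = 2.66 / 2.76 = 0.963768 m/s

0.963768 m/s


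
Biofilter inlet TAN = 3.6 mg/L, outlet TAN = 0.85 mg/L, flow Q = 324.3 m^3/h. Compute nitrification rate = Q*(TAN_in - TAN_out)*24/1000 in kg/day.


Concentration drop: TAN_in - TAN_out = 3.6 - 0.85 = 2.75 mg/L
Hourly TAN removed = Q * dTAN = 324.3 m^3/h * 2.75 mg/L = 891.825 g/h  (m^3/h * mg/L = g/h)
Daily TAN removed = 891.825 * 24 = 21403.8 g/day
Convert to kg/day: 21403.8 / 1000 = 21.4038 kg/day

21.4038 kg/day


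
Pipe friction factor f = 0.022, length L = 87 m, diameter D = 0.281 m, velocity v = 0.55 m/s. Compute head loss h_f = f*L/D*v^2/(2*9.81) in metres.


v^2 = 0.55^2 = 0.3025 m^2/s^2
L/D = 87/0.281 = 309.60854
h_f = f*(L/D)*v^2/(2g) = 0.022 * 309.60854 * 0.3025 / 19.62 = 0.105018 m

0.105018 m


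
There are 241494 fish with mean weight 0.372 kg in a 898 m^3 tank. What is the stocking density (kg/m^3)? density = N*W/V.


Total biomass = 241494 fish * 0.372 kg = 89835.768 kg
Density = total biomass / volume = 89835.768 / 898 = 100.04 kg/m^3

100.04 kg/m^3


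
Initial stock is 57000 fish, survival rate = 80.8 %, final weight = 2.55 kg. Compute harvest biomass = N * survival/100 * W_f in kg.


Survivors = 57000 * 80.8/100 = 46056 fish
Harvest biomass = survivors * W_f = 46056 * 2.55 = 117442.8 kg

117442.8 kg


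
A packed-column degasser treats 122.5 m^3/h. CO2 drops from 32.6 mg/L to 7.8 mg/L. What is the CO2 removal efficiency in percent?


CO2_out / CO2_in = 7.8 / 32.6 = 0.2392638
Fraction remaining = 0.2392638
efficiency = (1 - 0.2392638) * 100 = 76.0736 %

76.0736 %


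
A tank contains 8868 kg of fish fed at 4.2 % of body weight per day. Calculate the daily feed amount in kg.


Feeding rate fraction = 4.2% / 100 = 0.042
Daily feed = 8868 kg * 0.042 = 372.456 kg/day

372.456 kg/day


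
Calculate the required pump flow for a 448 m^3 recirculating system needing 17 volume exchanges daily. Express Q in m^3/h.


Daily recirculation volume = 448 m^3 * 17 = 7616 m^3/day
Flow rate Q = daily volume / 24 h = 7616 / 24 = 317.333 m^3/h

317.333 m^3/h


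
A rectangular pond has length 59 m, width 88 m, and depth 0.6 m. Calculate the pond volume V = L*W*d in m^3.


Base area = L * W = 59 * 88 = 5192 m^2
Volume = area * depth = 5192 * 0.6 = 3115.2 m^3

3115.2 m^3


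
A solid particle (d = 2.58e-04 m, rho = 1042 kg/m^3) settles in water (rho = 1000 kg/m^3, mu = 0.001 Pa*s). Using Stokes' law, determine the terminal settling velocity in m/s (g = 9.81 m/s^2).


Density difference: rho_p - rho_f = 1042 - 1000 = 42 kg/m^3
d^2 = (2.58e-04)^2 = 6.6564e-08 m^2
Numerator = (rho_p - rho_f) * g * d^2 = 42 * 9.81 * 6.6564e-08 = 2.7425699e-05
Denominator = 18 * mu = 18 * 0.001 = 0.018
v_s = 2.7425699e-05 / 0.018 = 0.00152365 m/s
Check: Re = rho_f * v_s * d / mu = 1000 * 0.00152365 * 2.58e-04 / 0.001 = 0.393 < 1, so Stokes' law applies.

0.00152365 m/s


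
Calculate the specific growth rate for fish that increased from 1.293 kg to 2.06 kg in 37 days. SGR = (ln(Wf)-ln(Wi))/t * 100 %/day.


ln(W_f) = ln(2.06) = 0.72270598
ln(W_i) = ln(1.293) = 0.2569651
ln(W_f) - ln(W_i) = 0.72270598 - 0.2569651 = 0.46574088
SGR = 0.46574088 / 37 * 100 = 1.25876 %/day

1.25876 %/day


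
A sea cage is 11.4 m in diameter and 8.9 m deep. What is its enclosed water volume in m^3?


r = d/2 = 11.4/2 = 5.7 m
Base area = pi*r^2 = pi*5.7^2 = 102.07035 m^2
Volume = 102.07035 * 8.9 = 908.426 m^3

908.426 m^3


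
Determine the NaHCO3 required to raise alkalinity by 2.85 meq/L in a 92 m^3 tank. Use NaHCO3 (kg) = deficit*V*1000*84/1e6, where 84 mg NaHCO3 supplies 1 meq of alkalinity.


Tank volume in L = 92 m^3 * 1000 = 92000 L
Total meq required = 2.85 meq/L * 92000 L = 262200 meq
NaHCO3 mass = 262200 meq * 84 mg/meq / 1e6 = 22.0248 kg

22.0248 kg


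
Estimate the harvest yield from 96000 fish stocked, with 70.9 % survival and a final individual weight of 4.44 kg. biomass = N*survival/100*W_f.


Survivors = 96000 * 70.9/100 = 68064 fish
Harvest biomass = survivors * W_f = 68064 * 4.44 = 302204.16 kg

302204.16 kg


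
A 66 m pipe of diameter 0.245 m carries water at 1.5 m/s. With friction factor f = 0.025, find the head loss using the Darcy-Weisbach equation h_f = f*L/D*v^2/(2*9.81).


v^2 = 1.5^2 = 2.25 m^2/s^2
L/D = 66/0.245 = 269.38776
h_f = f*(L/D)*v^2/(2g) = 0.025 * 269.38776 * 2.25 / 19.62 = 0.772327 m

0.772327 m


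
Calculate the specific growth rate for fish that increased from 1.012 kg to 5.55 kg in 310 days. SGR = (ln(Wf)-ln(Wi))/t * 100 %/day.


ln(W_f) = ln(5.55) = 1.7137979
ln(W_i) = ln(1.012) = 0.011928571
ln(W_f) - ln(W_i) = 1.7137979 - 0.011928571 = 1.7018693
SGR = 1.7018693 / 310 * 100 = 0.54899 %/day

0.54899 %/day


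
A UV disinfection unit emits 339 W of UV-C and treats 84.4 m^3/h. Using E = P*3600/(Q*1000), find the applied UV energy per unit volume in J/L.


Energy delivered per hour = 339 W * 3600 s = 1220400 J/h
Volume treated per hour = 84.4 m^3/h * 1000 = 84400 L/h
dose = 1220400 / 84400 = 14.4597 J/L

14.4597 J/L


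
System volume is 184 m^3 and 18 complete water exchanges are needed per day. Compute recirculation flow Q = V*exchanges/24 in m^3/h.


Daily recirculation volume = 184 m^3 * 18 = 3312 m^3/day
Flow rate Q = daily volume / 24 h = 3312 / 24 = 138 m^3/h

138 m^3/h


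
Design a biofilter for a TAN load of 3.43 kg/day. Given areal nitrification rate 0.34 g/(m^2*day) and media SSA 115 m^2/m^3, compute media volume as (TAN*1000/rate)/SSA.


A = 3.43*1000 / 0.34 = 10088.235 m^2
V = 10088.235 / 115 = 87.7238

87.7238 m^3


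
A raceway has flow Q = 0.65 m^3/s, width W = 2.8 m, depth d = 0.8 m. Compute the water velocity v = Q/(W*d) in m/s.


Cross-sectional area = W * d = 2.8 * 0.8 = 2.24 m^2
Velocity = Q / A = 0.65 / 2.24 = 0.290179 m/s

0.290179 m/s


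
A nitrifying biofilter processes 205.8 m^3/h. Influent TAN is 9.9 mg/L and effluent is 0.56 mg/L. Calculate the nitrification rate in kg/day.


Concentration drop: TAN_in - TAN_out = 9.9 - 0.56 = 9.34 mg/L
Hourly TAN removed = Q * dTAN = 205.8 m^3/h * 9.34 mg/L = 1922.172 g/h  (m^3/h * mg/L = g/h)
Daily TAN removed = 1922.172 * 24 = 46132.128 g/day
Convert to kg/day: 46132.128 / 1000 = 46.132128 kg/day

46.132128 kg/day


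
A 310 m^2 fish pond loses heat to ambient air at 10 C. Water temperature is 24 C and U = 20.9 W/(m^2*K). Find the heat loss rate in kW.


Temperature difference dT = 24 - 10 = 14 K
Heat loss (W) = U * A * dT = 20.9 * 310 * 14 = 90706 W
Convert to kW: 90706 / 1000 = 90.706 kW

90.706 kW


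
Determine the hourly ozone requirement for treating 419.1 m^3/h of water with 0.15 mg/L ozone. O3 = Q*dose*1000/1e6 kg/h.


O3 demand (mg/h) = Q * dose * 1000 = 419.1 * 0.15 * 1000 = 62865 mg/h
Convert mg to kg: 62865 / 1e6 = 0.062865 kg/h

0.062865 kg/h


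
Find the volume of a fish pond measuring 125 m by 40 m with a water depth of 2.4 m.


Base area = L * W = 125 * 40 = 5000 m^2
Volume = area * depth = 5000 * 2.4 = 12000 m^3

12000 m^3


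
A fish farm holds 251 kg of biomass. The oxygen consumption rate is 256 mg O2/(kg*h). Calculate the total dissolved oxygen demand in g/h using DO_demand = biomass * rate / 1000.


Total O2 consumption (mg/h) = 251 kg * 256 mg/(kg*h) = 64256 mg/h
Convert to g/h: 64256 / 1000 = 64.256 g/h

64.256 g/h


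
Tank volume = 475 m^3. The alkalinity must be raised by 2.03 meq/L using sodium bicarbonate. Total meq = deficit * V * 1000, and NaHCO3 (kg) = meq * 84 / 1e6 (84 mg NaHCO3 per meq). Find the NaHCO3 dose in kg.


Tank volume in L = 475 m^3 * 1000 = 475000 L
Total meq required = 2.03 meq/L * 475000 L = 964250 meq
NaHCO3 mass = 964250 meq * 84 mg/meq / 1e6 = 80.997 kg

80.997 kg
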